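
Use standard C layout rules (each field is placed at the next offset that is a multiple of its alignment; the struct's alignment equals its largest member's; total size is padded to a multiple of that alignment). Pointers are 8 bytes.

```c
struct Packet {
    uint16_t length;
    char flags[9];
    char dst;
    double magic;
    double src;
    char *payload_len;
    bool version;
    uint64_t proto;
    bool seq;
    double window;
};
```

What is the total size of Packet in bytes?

@0: length [2B, align 2] → 2
@2: flags [9B, align 1] → 11
@11: dst [1B, align 1] → 12
+4 pad (align 8)
@16: magic [8B, align 8] → 24
@24: src [8B, align 8] → 32
@32: payload_len [8B, align 8] → 40
@40: version [1B, align 1] → 41
+7 pad (align 8)
@48: proto [8B, align 8] → 56
@56: seq [1B, align 1] → 57
+7 pad (align 8)
@64: window [8B, align 8] → 72
size 72, align 8

72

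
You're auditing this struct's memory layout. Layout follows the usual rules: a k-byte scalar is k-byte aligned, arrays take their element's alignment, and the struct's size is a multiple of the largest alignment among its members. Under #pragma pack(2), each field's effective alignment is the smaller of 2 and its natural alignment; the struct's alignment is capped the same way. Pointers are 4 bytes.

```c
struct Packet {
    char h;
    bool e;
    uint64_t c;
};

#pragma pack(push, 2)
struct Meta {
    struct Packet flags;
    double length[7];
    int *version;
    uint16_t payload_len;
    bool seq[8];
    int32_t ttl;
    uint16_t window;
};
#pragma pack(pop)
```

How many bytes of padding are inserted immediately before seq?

0

Packet: h at 0 (size 1, align 1) → ends 1; e at 1 (size 1, align 1) → ends 2; pad 6 to align 8 for c; c at 8 (size 8, align 8) → ends 16; total 16 bytes, alignment 8
flags at 0 (size 16, align 2) → ends 16
length at 16 (size 56, align 2) → ends 72
version at 72 (size 4, align 2) → ends 76
payload_len at 76 (size 2, align 2) → ends 78
seq at 78 (size 8, align 1) → ends 86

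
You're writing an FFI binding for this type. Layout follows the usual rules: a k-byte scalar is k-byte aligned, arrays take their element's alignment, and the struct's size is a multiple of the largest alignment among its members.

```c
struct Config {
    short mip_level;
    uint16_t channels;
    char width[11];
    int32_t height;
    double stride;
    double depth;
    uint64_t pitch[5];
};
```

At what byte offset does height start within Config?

16

0..2  mip_level  (2B, 2-aligned)
2..4  channels  (2B, 2-aligned)
4..15  width  (11B, 1-aligned)
15..16  -- padding (1B)
16..20  height  (4B, 4-aligned)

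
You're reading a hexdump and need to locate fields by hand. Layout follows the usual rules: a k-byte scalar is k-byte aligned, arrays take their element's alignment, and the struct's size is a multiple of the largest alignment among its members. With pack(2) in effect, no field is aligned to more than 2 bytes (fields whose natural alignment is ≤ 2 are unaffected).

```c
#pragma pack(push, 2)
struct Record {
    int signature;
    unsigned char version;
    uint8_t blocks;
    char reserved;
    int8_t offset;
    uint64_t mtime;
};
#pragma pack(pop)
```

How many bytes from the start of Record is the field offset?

@0: signature [4B, align 2] → 4
@4: version [1B, align 1] → 5
@5: blocks [1B, align 1] → 6
@6: reserved [1B, align 1] → 7
@7: offset [1B, align 1] → 8

7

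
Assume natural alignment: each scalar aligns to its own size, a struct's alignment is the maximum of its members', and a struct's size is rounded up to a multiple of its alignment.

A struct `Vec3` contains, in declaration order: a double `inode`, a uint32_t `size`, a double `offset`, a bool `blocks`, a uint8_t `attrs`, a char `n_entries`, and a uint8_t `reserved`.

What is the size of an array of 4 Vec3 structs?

inode at 0 (size 8, align 8) → ends 8
size at 8 (size 4, align 4) → ends 12
pad 4 to align 8 for offset
offset at 16 (size 8, align 8) → ends 24
blocks at 24 (size 1, align 1) → ends 25
attrs at 25 (size 1, align 1) → ends 26
n_entries at 26 (size 1, align 1) → ends 27
reserved at 27 (size 1, align 1) → ends 28
tail pad 4 to reach multiple of 8
total 32 bytes, alignment 8
array of 4: 4 × 32 = 128

128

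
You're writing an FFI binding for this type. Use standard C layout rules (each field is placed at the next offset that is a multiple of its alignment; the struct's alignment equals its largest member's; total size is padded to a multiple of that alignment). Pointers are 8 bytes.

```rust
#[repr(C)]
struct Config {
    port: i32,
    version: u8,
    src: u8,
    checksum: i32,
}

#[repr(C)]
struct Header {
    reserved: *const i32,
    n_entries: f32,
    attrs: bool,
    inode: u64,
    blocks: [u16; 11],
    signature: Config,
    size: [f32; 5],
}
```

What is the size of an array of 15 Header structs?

Config: @0: port [4B, align 4] → 4; @4: version [1B, align 1] → 5; @5: src [1B, align 1] → 6; +2 pad (align 4); @8: checksum [4B, align 4] → 12; size 12, align 4
@0: reserved [8B, align 8] → 8
@8: n_entries [4B, align 4] → 12
@12: attrs [1B, align 1] → 13
+3 pad (align 8)
@16: inode [8B, align 8] → 24
@24: blocks [22B, align 2] → 46
+2 pad (align 4)
@48: signature [12B, align 4] → 60
@60: size [20B, align 4] → 80
size 80, align 8
array of 15: 15 × 80 = 1200

1200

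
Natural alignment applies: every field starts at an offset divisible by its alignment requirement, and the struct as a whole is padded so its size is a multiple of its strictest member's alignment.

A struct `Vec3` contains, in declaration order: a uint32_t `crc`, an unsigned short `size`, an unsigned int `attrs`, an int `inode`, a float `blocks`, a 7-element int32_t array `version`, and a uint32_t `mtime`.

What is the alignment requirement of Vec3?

member alignments: crc=4, size=2, attrs=4, inode=4, blocks=4, version=4, mtime=4
max = 4

4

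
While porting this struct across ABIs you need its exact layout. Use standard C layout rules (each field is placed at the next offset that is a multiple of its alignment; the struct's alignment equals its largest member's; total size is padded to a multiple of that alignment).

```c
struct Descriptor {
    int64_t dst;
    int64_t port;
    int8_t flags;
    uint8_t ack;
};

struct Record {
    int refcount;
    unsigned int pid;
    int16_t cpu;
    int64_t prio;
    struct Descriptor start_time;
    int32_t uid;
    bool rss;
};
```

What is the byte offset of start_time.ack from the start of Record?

Descriptor: @0: dst [8B, align 8] → 8; @8: port [8B, align 8] → 16; @16: flags [1B, align 1] → 17; @17: ack [1B, align 1] → 18; +6 tail pad (align 8); size 24, align 8
@0: refcount [4B, align 4] → 4
@4: pid [4B, align 4] → 8
@8: cpu [2B, align 2] → 10
+6 pad (align 8)
@16: prio [8B, align 8] → 24
@24: start_time [24B, align 8] → 48
within Descriptor: ack at 17
24 + 17 = 41

41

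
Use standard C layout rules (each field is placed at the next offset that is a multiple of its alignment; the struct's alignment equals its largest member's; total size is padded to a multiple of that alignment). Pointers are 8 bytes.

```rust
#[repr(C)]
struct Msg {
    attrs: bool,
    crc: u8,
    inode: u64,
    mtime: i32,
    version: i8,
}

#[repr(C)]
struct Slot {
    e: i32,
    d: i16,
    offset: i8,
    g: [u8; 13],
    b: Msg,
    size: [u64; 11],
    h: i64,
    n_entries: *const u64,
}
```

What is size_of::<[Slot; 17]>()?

2584

Msg: attrs at 0 (size 1, align 1) → ends 1; crc at 1 (size 1, align 1) → ends 2; pad 6 to align 8 for inode; inode at 8 (size 8, align 8) → ends 16; mtime at 16 (size 4, align 4) → ends 20; version at 20 (size 1, align 1) → ends 21; tail pad 3 to reach multiple of 8; total 24 bytes, alignment 8
e at 0 (size 4, align 4) → ends 4
d at 4 (size 2, align 2) → ends 6
offset at 6 (size 1, align 1) → ends 7
g at 7 (size 13, align 1) → ends 20
pad 4 to align 8 for b
b at 24 (size 24, align 8) → ends 48
size at 48 (size 88, align 8) → ends 136
h at 136 (size 8, align 8) → ends 144
n_entries at 144 (size 8, align 8) → ends 152
total 152 bytes, alignment 8
array of 17: 17 × 152 = 2584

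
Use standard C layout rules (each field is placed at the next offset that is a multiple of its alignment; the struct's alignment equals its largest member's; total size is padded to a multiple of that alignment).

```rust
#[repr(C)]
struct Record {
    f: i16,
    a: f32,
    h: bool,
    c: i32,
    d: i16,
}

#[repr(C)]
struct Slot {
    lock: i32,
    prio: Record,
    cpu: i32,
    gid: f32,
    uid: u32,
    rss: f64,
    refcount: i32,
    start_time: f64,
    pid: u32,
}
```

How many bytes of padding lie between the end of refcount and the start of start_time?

Record: 0..2  f  (2B, 2-aligned); 2..4  -- padding (2B); 4..8  a  (4B, 4-aligned); 8..9  h  (1B, 1-aligned); 9..12  -- padding (3B); 12..16  c  (4B, 4-aligned); 16..18  d  (2B, 2-aligned); 18..20  -- tail padding (2B); sizeof = 20, alignof = 4
0..4  lock  (4B, 4-aligned)
4..24  prio  (20B, 4-aligned)
24..28  cpu  (4B, 4-aligned)
28..32  gid  (4B, 4-aligned)
32..36  uid  (4B, 4-aligned)
36..40  -- padding (4B)
40..48  rss  (8B, 8-aligned)
48..52  refcount  (4B, 4-aligned)
52..56  -- padding (4B)
56..64  start_time  (8B, 8-aligned)

4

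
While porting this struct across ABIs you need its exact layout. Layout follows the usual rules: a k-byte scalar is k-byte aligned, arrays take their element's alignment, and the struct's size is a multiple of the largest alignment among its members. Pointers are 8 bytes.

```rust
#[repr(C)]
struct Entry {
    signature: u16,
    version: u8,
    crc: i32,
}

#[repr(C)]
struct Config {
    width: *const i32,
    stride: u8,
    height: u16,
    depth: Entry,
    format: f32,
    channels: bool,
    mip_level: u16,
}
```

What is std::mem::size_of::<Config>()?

32 bytes

Entry: 0..2  signature  (2B, 2-aligned); 2..3  version  (1B, 1-aligned); 3..4  -- padding (1B); 4..8  crc  (4B, 4-aligned); sizeof = 8, alignof = 4
0..8  width  (8B, 8-aligned)
8..9  stride  (1B, 1-aligned)
9..10  -- padding (1B)
10..12  height  (2B, 2-aligned)
12..20  depth  (8B, 4-aligned)
20..24  format  (4B, 4-aligned)
24..25  channels  (1B, 1-aligned)
25..26  -- padding (1B)
26..28  mip_level  (2B, 2-aligned)
28..32  -- tail padding (4B)
sizeof = 32, alignof = 8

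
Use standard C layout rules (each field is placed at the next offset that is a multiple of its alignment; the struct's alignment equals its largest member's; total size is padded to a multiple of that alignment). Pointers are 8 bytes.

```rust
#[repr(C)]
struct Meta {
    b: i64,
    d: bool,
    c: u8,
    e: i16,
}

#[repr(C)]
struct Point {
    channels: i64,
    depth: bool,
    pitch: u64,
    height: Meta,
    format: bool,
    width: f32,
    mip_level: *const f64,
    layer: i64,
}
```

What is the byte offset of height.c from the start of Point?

Meta: b at 0 (size 8, align 8) → ends 8; d at 8 (size 1, align 1) → ends 9; c at 9 (size 1, align 1) → ends 10; e at 10 (size 2, align 2) → ends 12; tail pad 4 to reach multiple of 8; total 16 bytes, alignment 8
channels at 0 (size 8, align 8) → ends 8
depth at 8 (size 1, align 1) → ends 9
pad 7 to align 8 for pitch
pitch at 16 (size 8, align 8) → ends 24
height at 24 (size 16, align 8) → ends 40
within Meta: c at 9
24 + 9 = 33

33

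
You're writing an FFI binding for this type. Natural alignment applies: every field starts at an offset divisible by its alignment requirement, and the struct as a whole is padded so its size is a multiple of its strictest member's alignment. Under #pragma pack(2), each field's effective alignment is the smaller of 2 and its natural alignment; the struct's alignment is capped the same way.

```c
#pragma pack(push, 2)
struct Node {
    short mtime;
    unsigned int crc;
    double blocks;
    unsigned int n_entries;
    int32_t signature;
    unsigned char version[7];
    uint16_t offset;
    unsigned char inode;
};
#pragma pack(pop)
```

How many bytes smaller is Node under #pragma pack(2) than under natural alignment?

6

natural layout:
  mtime at 0 (size 2, align 2) → ends 2
  pad 2 to align 4 for crc
  crc at 4 (size 4, align 4) → ends 8
  blocks at 8 (size 8, align 8) → ends 16
  n_entries at 16 (size 4, align 4) → ends 20
  signature at 20 (size 4, align 4) → ends 24
  version at 24 (size 7, align 1) → ends 31
  pad 1 to align 2 for offset
  offset at 32 (size 2, align 2) → ends 34
  inode at 34 (size 1, align 1) → ends 35
  tail pad 5 to reach multiple of 8
  total 40 bytes, alignment 8
packed(2) layout:
  mtime at 0 (size 2, align 2) → ends 2
  crc at 2 (size 4, align 2) → ends 6
  blocks at 6 (size 8, align 2) → ends 14
  n_entries at 14 (size 4, align 2) → ends 18
  signature at 18 (size 4, align 2) → ends 22
  version at 22 (size 7, align 1) → ends 29
  pad 1 to align 2 for offset
  offset at 30 (size 2, align 2) → ends 32
  inode at 32 (size 1, align 1) → ends 33
  tail pad 1 to reach multiple of 2
  total 34 bytes, alignment 2
40 − 34 = 6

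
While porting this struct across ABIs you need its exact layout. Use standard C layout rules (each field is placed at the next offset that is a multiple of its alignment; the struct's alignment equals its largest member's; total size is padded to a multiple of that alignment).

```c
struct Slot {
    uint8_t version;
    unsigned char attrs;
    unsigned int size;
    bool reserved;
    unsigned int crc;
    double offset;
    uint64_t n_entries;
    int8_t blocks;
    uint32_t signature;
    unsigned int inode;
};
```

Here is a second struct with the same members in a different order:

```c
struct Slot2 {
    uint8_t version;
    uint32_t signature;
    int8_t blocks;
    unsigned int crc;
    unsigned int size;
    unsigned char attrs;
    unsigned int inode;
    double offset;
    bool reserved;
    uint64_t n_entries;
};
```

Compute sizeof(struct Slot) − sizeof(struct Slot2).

-8

version at 0 (size 1, align 1) → ends 1
attrs at 1 (size 1, align 1) → ends 2
pad 2 to align 4 for size
size at 4 (size 4, align 4) → ends 8
reserved at 8 (size 1, align 1) → ends 9
pad 3 to align 4 for crc
crc at 12 (size 4, align 4) → ends 16
offset at 16 (size 8, align 8) → ends 24
n_entries at 24 (size 8, align 8) → ends 32
blocks at 32 (size 1, align 1) → ends 33
pad 3 to align 4 for signature
signature at 36 (size 4, align 4) → ends 40
inode at 40 (size 4, align 4) → ends 44
tail pad 4 to reach multiple of 8
total 48 bytes, alignment 8
— Slot2 —
version at 0 (size 1, align 1) → ends 1
pad 3 to align 4 for signature
signature at 4 (size 4, align 4) → ends 8
blocks at 8 (size 1, align 1) → ends 9
pad 3 to align 4 for crc
crc at 12 (size 4, align 4) → ends 16
size at 16 (size 4, align 4) → ends 20
attrs at 20 (size 1, align 1) → ends 21
pad 3 to align 4 for inode
inode at 24 (size 4, align 4) → ends 28
pad 4 to align 8 for offset
offset at 32 (size 8, align 8) → ends 40
reserved at 40 (size 1, align 1) → ends 41
pad 7 to align 8 for n_entries
n_entries at 48 (size 8, align 8) → ends 56
total 56 bytes, alignment 8
48 − 56 = -8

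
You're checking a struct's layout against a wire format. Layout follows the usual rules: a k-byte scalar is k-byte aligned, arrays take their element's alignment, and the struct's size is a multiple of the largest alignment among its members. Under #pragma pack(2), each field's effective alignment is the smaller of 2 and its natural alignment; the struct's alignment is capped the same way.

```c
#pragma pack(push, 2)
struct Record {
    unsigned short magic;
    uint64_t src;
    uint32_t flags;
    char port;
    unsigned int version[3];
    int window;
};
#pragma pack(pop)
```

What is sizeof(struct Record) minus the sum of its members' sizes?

1

magic at 0 (size 2, align 2) → ends 2
src at 2 (size 8, align 2) → ends 10
flags at 10 (size 4, align 2) → ends 14
port at 14 (size 1, align 1) → ends 15
pad 1 to align 2 for version
version at 16 (size 12, align 2) → ends 28
window at 28 (size 4, align 2) → ends 32
total 32 bytes, alignment 2
data bytes 31, size 32 → padding 1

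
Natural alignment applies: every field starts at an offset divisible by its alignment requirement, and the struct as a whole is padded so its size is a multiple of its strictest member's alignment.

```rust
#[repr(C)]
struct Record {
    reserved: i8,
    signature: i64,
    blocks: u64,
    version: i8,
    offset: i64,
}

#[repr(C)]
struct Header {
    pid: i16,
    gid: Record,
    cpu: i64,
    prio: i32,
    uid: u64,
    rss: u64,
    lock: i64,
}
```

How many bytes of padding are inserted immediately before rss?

Record: 0..1  reserved  (1B, 1-aligned); 1..8  -- padding (7B); 8..16  signature  (8B, 8-aligned); 16..24  blocks  (8B, 8-aligned); 24..25  version  (1B, 1-aligned); 25..32  -- padding (7B); 32..40  offset  (8B, 8-aligned); sizeof = 40, alignof = 8
0..2  pid  (2B, 2-aligned)
2..8  -- padding (6B)
8..48  gid  (40B, 8-aligned)
48..56  cpu  (8B, 8-aligned)
56..60  prio  (4B, 4-aligned)
60..64  -- padding (4B)
64..72  uid  (8B, 8-aligned)
72..80  rss  (8B, 8-aligned)

0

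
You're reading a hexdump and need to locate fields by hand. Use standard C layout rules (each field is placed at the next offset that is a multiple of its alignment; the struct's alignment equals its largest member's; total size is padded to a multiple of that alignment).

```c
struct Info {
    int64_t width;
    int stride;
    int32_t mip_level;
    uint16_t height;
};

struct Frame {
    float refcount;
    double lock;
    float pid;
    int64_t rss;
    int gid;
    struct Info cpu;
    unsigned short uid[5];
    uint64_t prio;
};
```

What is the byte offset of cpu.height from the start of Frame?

56

Info: width at 0 (size 8, align 8) → ends 8; stride at 8 (size 4, align 4) → ends 12; mip_level at 12 (size 4, align 4) → ends 16; height at 16 (size 2, align 2) → ends 18; tail pad 6 to reach multiple of 8; total 24 bytes, alignment 8
refcount at 0 (size 4, align 4) → ends 4
pad 4 to align 8 for lock
lock at 8 (size 8, align 8) → ends 16
pid at 16 (size 4, align 4) → ends 20
pad 4 to align 8 for rss
rss at 24 (size 8, align 8) → ends 32
gid at 32 (size 4, align 4) → ends 36
pad 4 to align 8 for cpu
cpu at 40 (size 24, align 8) → ends 64
within Info: height at 16
40 + 16 = 56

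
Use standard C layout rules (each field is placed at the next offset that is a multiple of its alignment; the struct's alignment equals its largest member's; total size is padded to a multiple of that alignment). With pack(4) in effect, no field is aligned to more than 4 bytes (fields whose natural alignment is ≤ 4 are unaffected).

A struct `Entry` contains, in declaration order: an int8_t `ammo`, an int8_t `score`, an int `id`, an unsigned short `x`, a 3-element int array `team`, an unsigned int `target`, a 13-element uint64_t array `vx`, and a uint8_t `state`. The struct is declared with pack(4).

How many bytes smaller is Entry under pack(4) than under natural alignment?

8

natural layout:
  0..1  ammo  (1B, 1-aligned)
  1..2  score  (1B, 1-aligned)
  2..4  -- padding (2B)
  4..8  id  (4B, 4-aligned)
  8..10  x  (2B, 2-aligned)
  10..12  -- padding (2B)
  12..24  team  (12B, 4-aligned)
  24..28  target  (4B, 4-aligned)
  28..32  -- padding (4B)
  32..136  vx  (104B, 8-aligned)
  136..137  state  (1B, 1-aligned)
  137..144  -- tail padding (7B)
  sizeof = 144, alignof = 8
packed(4) layout:
  0..1  ammo  (1B, 1-aligned)
  1..2  score  (1B, 1-aligned)
  2..4  -- padding (2B)
  4..8  id  (4B, 4-aligned)
  8..10  x  (2B, 2-aligned)
  10..12  -- padding (2B)
  12..24  team  (12B, 4-aligned)
  24..28  target  (4B, 4-aligned)
  28..132  vx  (104B, 4-aligned)
  132..133  state  (1B, 1-aligned)
  133..136  -- tail padding (3B)
  sizeof = 136, alignof = 4
144 − 136 = 8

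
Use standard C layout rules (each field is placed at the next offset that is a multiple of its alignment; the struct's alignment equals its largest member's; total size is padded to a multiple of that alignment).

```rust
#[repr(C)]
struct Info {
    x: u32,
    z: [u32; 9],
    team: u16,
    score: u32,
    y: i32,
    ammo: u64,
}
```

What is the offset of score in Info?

44

@0: x [4B, align 4] → 4
@4: z [36B, align 4] → 40
@40: team [2B, align 2] → 42
+2 pad (align 4)
@44: score [4B, align 4] → 48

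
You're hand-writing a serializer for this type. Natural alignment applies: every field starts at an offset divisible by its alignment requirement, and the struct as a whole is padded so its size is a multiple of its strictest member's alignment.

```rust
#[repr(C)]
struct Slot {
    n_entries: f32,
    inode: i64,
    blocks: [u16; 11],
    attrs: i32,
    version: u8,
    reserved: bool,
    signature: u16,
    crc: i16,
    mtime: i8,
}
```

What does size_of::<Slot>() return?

56

n_entries at 0 (size 4, align 4) → ends 4
pad 4 to align 8 for inode
inode at 8 (size 8, align 8) → ends 16
blocks at 16 (size 22, align 2) → ends 38
pad 2 to align 4 for attrs
attrs at 40 (size 4, align 4) → ends 44
version at 44 (size 1, align 1) → ends 45
reserved at 45 (size 1, align 1) → ends 46
signature at 46 (size 2, align 2) → ends 48
crc at 48 (size 2, align 2) → ends 50
mtime at 50 (size 1, align 1) → ends 51
tail pad 5 to reach multiple of 8
total 56 bytes, alignment 8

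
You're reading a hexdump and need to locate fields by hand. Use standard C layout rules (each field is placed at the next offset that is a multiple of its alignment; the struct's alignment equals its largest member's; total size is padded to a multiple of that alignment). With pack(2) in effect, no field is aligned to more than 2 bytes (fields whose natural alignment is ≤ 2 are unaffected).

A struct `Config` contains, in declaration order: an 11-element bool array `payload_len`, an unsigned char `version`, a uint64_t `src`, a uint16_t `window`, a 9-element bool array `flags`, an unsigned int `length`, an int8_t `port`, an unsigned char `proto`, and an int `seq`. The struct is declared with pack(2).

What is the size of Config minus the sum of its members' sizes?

@0: payload_len [11B, align 1] → 11
@11: version [1B, align 1] → 12
@12: src [8B, align 2] → 20
@20: window [2B, align 2] → 22
@22: flags [9B, align 1] → 31
+1 pad (align 2)
@32: length [4B, align 2] → 36
@36: port [1B, align 1] → 37
@37: proto [1B, align 1] → 38
@38: seq [4B, align 2] → 42
size 42, align 2
data bytes 41, size 42 → padding 1

1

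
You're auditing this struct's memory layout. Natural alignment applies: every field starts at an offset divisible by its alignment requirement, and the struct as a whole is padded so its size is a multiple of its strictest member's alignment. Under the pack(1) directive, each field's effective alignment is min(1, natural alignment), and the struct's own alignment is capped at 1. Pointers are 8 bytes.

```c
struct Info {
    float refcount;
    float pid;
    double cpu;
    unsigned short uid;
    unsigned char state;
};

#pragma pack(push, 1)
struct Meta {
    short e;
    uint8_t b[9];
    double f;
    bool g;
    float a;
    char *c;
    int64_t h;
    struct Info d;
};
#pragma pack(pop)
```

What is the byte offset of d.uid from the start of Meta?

56

Info: refcount at 0 (size 4, align 4) → ends 4; pid at 4 (size 4, align 4) → ends 8; cpu at 8 (size 8, align 8) → ends 16; uid at 16 (size 2, align 2) → ends 18; state at 18 (size 1, align 1) → ends 19; tail pad 5 to reach multiple of 8; total 24 bytes, alignment 8
e at 0 (size 2, align 1) → ends 2
b at 2 (size 9, align 1) → ends 11
f at 11 (size 8, align 1) → ends 19
g at 19 (size 1, align 1) → ends 20
a at 20 (size 4, align 1) → ends 24
c at 24 (size 8, align 1) → ends 32
h at 32 (size 8, align 1) → ends 40
d at 40 (size 24, align 1) → ends 64
within Info: uid at 16
40 + 16 = 56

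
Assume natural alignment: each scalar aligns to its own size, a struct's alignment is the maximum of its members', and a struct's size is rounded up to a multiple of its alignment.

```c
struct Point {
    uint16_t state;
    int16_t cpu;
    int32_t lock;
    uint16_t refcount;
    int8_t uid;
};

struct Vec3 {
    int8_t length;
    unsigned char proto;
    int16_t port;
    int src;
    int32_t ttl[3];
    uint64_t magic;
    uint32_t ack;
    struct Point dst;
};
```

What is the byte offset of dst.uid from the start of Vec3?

Point: @0: state [2B, align 2] → 2; @2: cpu [2B, align 2] → 4; @4: lock [4B, align 4] → 8; @8: refcount [2B, align 2] → 10; @10: uid [1B, align 1] → 11; +1 tail pad (align 4); size 12, align 4
@0: length [1B, align 1] → 1
@1: proto [1B, align 1] → 2
@2: port [2B, align 2] → 4
@4: src [4B, align 4] → 8
@8: ttl [12B, align 4] → 20
+4 pad (align 8)
@24: magic [8B, align 8] → 32
@32: ack [4B, align 4] → 36
@36: dst [12B, align 4] → 48
within Point: uid at 10
36 + 10 = 46

46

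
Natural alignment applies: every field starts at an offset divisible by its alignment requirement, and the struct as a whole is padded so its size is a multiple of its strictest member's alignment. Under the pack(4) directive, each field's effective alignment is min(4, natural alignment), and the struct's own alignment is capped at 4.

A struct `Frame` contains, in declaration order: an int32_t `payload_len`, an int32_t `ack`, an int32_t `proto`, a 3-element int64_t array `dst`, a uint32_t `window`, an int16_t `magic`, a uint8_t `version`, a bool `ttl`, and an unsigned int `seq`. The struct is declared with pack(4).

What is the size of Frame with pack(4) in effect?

48

payload_len at 0 (size 4, align 4) → ends 4
ack at 4 (size 4, align 4) → ends 8
proto at 8 (size 4, align 4) → ends 12
dst at 12 (size 24, align 4) → ends 36
window at 36 (size 4, align 4) → ends 40
magic at 40 (size 2, align 2) → ends 42
version at 42 (size 1, align 1) → ends 43
ttl at 43 (size 1, align 1) → ends 44
seq at 44 (size 4, align 4) → ends 48
total 48 bytes, alignment 4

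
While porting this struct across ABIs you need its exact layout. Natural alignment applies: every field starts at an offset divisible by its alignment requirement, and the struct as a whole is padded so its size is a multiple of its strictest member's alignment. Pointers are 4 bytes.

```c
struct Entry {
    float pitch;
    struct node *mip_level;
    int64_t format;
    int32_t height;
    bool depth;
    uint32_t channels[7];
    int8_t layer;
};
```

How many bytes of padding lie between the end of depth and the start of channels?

3

0..4  pitch  (4B, 4-aligned)
4..8  mip_level  (4B, 4-aligned)
8..16  format  (8B, 8-aligned)
16..20  height  (4B, 4-aligned)
20..21  depth  (1B, 1-aligned)
21..24  -- padding (3B)
24..52  channels  (28B, 4-aligned)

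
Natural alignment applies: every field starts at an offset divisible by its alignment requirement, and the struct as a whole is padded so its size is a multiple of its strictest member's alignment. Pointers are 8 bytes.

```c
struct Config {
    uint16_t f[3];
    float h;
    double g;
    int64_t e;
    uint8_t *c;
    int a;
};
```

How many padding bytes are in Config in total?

f at 0 (size 6, align 2) → ends 6
pad 2 to align 4 for h
h at 8 (size 4, align 4) → ends 12
pad 4 to align 8 for g
g at 16 (size 8, align 8) → ends 24
e at 24 (size 8, align 8) → ends 32
c at 32 (size 8, align 8) → ends 40
a at 40 (size 4, align 4) → ends 44
tail pad 4 to reach multiple of 8
total 48 bytes, alignment 8
data bytes 38, size 48 → padding 10

10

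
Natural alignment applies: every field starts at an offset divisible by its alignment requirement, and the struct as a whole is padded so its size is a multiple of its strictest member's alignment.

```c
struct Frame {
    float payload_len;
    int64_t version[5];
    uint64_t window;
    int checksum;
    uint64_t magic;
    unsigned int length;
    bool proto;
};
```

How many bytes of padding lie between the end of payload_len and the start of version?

0..4  payload_len  (4B, 4-aligned)
4..8  -- padding (4B)
8..48  version  (40B, 8-aligned)

4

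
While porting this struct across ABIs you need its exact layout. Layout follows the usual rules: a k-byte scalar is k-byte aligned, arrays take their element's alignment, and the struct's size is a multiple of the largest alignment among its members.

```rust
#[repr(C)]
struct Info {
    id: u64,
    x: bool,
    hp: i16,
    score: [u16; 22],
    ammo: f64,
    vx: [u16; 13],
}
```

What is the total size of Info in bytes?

96

@0: id [8B, align 8] → 8
@8: x [1B, align 1] → 9
+1 pad (align 2)
@10: hp [2B, align 2] → 12
@12: score [44B, align 2] → 56
@56: ammo [8B, align 8] → 64
@64: vx [26B, align 2] → 90
+6 tail pad (align 8)
size 96, align 8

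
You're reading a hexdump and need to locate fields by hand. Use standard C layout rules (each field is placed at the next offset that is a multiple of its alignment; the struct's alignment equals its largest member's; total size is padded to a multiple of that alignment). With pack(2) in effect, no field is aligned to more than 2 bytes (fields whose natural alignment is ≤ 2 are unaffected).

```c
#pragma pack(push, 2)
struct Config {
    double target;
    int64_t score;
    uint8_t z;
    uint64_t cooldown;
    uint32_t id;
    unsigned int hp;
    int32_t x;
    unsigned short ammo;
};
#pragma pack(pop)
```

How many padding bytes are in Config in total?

@0: target [8B, align 2] → 8
@8: score [8B, align 2] → 16
@16: z [1B, align 1] → 17
+1 pad (align 2)
@18: cooldown [8B, align 2] → 26
@26: id [4B, align 2] → 30
@30: hp [4B, align 2] → 34
@34: x [4B, align 2] → 38
@38: ammo [2B, align 2] → 40
size 40, align 2
data bytes 39, size 40 → padding 1

1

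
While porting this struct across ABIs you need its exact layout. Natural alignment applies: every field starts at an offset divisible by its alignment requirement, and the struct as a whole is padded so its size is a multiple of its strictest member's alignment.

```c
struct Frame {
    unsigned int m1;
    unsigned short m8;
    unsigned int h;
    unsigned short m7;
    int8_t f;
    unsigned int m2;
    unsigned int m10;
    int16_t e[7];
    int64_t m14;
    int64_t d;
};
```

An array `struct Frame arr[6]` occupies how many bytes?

0..4  m1  (4B, 4-aligned)
4..6  m8  (2B, 2-aligned)
6..8  -- padding (2B)
8..12  h  (4B, 4-aligned)
12..14  m7  (2B, 2-aligned)
14..15  f  (1B, 1-aligned)
15..16  -- padding (1B)
16..20  m2  (4B, 4-aligned)
20..24  m10  (4B, 4-aligned)
24..38  e  (14B, 2-aligned)
38..40  -- padding (2B)
40..48  m14  (8B, 8-aligned)
48..56  d  (8B, 8-aligned)
sizeof = 56, alignof = 8
array of 6: 6 × 56 = 336

336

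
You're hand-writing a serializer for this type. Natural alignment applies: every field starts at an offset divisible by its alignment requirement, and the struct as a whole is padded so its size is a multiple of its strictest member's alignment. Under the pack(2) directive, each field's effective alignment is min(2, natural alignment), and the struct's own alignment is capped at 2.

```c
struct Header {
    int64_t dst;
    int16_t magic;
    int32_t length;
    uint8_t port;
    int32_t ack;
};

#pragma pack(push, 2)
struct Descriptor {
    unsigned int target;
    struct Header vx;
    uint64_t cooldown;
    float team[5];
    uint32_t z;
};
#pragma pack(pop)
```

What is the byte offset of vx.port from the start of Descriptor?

Header: @0: dst [8B, align 8] → 8; @8: magic [2B, align 2] → 10; +2 pad (align 4); @12: length [4B, align 4] → 16; @16: port [1B, align 1] → 17; +3 pad (align 4); @20: ack [4B, align 4] → 24; size 24, align 8
@0: target [4B, align 2] → 4
@4: vx [24B, align 2] → 28
within Header: port at 16
4 + 16 = 20

20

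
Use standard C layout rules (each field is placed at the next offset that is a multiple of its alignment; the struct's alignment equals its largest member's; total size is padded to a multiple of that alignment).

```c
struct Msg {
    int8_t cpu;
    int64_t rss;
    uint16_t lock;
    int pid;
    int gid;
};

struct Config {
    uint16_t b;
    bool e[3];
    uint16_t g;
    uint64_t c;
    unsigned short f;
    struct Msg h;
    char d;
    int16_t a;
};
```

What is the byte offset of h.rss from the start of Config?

Msg: cpu at 0 (size 1, align 1) → ends 1; pad 7 to align 8 for rss; rss at 8 (size 8, align 8) → ends 16; lock at 16 (size 2, align 2) → ends 18; pad 2 to align 4 for pid; pid at 20 (size 4, align 4) → ends 24; gid at 24 (size 4, align 4) → ends 28; tail pad 4 to reach multiple of 8; total 32 bytes, alignment 8
b at 0 (size 2, align 2) → ends 2
e at 2 (size 3, align 1) → ends 5
pad 1 to align 2 for g
g at 6 (size 2, align 2) → ends 8
c at 8 (size 8, align 8) → ends 16
f at 16 (size 2, align 2) → ends 18
pad 6 to align 8 for h
h at 24 (size 32, align 8) → ends 56
within Msg: rss at 8
24 + 8 = 32

32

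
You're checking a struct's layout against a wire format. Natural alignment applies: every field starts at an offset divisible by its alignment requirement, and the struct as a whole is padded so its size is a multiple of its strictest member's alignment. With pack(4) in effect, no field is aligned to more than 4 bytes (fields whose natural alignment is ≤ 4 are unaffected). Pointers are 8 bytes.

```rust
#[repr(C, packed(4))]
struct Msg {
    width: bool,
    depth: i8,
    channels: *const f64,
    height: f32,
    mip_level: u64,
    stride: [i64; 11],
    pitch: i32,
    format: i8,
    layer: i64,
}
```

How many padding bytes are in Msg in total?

0..1  width  (1B, 1-aligned)
1..2  depth  (1B, 1-aligned)
2..4  -- padding (2B)
4..12  channels  (8B, 4-aligned)
12..16  height  (4B, 4-aligned)
16..24  mip_level  (8B, 4-aligned)
24..112  stride  (88B, 4-aligned)
112..116  pitch  (4B, 4-aligned)
116..117  format  (1B, 1-aligned)
117..120  -- padding (3B)
120..128  layer  (8B, 4-aligned)
sizeof = 128, alignof = 4
data bytes 123, size 128 → padding 5

5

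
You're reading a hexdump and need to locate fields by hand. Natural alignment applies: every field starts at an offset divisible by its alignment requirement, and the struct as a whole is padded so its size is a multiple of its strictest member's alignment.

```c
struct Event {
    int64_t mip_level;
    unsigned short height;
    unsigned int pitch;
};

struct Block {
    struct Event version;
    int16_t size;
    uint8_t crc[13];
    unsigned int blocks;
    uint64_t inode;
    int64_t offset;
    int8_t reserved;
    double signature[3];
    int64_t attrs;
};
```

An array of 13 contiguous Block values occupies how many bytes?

1248

Event: mip_level at 0 (size 8, align 8) → ends 8; height at 8 (size 2, align 2) → ends 10; pad 2 to align 4 for pitch; pitch at 12 (size 4, align 4) → ends 16; total 16 bytes, alignment 8
version at 0 (size 16, align 8) → ends 16
size at 16 (size 2, align 2) → ends 18
crc at 18 (size 13, align 1) → ends 31
pad 1 to align 4 for blocks
blocks at 32 (size 4, align 4) → ends 36
pad 4 to align 8 for inode
inode at 40 (size 8, align 8) → ends 48
offset at 48 (size 8, align 8) → ends 56
reserved at 56 (size 1, align 1) → ends 57
pad 7 to align 8 for signature
signature at 64 (size 24, align 8) → ends 88
attrs at 88 (size 8, align 8) → ends 96
total 96 bytes, alignment 8
array of 13: 13 × 96 = 1248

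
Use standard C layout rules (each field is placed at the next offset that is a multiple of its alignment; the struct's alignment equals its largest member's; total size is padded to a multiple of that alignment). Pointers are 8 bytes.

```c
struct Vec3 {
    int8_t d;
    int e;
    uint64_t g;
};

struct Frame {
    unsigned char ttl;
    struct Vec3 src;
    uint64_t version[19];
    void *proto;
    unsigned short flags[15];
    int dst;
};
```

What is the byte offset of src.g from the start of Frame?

16

Vec3: 0..1  d  (1B, 1-aligned); 1..4  -- padding (3B); 4..8  e  (4B, 4-aligned); 8..16  g  (8B, 8-aligned); sizeof = 16, alignof = 8
0..1  ttl  (1B, 1-aligned)
1..8  -- padding (7B)
8..24  src  (16B, 8-aligned)
within Vec3: g at 8
8 + 8 = 16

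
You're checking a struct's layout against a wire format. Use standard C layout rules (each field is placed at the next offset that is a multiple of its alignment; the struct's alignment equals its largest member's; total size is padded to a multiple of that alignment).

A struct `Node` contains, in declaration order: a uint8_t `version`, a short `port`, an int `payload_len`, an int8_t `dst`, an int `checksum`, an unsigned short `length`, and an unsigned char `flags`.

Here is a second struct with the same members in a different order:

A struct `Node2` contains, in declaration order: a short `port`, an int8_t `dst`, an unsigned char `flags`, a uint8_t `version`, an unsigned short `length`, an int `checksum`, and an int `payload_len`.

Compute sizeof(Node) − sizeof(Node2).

4

@0: version [1B, align 1] → 1
+1 pad (align 2)
@2: port [2B, align 2] → 4
@4: payload_len [4B, align 4] → 8
@8: dst [1B, align 1] → 9
+3 pad (align 4)
@12: checksum [4B, align 4] → 16
@16: length [2B, align 2] → 18
@18: flags [1B, align 1] → 19
+1 tail pad (align 4)
size 20, align 4
— Node2 —
@0: port [2B, align 2] → 2
@2: dst [1B, align 1] → 3
@3: flags [1B, align 1] → 4
@4: version [1B, align 1] → 5
+1 pad (align 2)
@6: length [2B, align 2] → 8
@8: checksum [4B, align 4] → 12
@12: payload_len [4B, align 4] → 16
size 16, align 4
20 − 16 = 4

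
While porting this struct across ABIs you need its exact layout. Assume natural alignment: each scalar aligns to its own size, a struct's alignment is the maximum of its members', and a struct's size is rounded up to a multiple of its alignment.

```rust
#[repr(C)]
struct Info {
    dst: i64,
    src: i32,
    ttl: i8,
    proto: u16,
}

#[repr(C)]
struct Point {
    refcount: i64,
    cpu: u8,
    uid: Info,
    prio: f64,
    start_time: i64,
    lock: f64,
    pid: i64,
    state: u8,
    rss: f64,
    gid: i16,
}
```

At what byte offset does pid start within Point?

Info: 0..8  dst  (8B, 8-aligned); 8..12  src  (4B, 4-aligned); 12..13  ttl  (1B, 1-aligned); 13..14  -- padding (1B); 14..16  proto  (2B, 2-aligned); sizeof = 16, alignof = 8
0..8  refcount  (8B, 8-aligned)
8..9  cpu  (1B, 1-aligned)
9..16  -- padding (7B)
16..32  uid  (16B, 8-aligned)
32..40  prio  (8B, 8-aligned)
40..48  start_time  (8B, 8-aligned)
48..56  lock  (8B, 8-aligned)
56..64  pid  (8B, 8-aligned)

56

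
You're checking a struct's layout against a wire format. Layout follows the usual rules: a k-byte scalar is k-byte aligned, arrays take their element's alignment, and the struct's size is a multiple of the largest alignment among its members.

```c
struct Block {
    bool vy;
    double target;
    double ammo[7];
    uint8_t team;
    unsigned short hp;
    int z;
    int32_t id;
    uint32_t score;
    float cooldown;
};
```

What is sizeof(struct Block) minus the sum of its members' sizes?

0..1  vy  (1B, 1-aligned)
1..8  -- padding (7B)
8..16  target  (8B, 8-aligned)
16..72  ammo  (56B, 8-aligned)
72..73  team  (1B, 1-aligned)
73..74  -- padding (1B)
74..76  hp  (2B, 2-aligned)
76..80  z  (4B, 4-aligned)
80..84  id  (4B, 4-aligned)
84..88  score  (4B, 4-aligned)
88..92  cooldown  (4B, 4-aligned)
92..96  -- tail padding (4B)
sizeof = 96, alignof = 8
data bytes 84, size 96 → padding 12

12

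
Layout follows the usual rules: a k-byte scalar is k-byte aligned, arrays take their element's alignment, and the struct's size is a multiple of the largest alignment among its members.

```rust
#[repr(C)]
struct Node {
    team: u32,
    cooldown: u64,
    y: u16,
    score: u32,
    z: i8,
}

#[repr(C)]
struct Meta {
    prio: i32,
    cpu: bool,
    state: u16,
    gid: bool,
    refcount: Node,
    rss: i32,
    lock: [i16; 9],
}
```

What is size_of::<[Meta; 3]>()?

216

Node: 0..4  team  (4B, 4-aligned); 4..8  -- padding (4B); 8..16  cooldown  (8B, 8-aligned); 16..18  y  (2B, 2-aligned); 18..20  -- padding (2B); 20..24  score  (4B, 4-aligned); 24..25  z  (1B, 1-aligned); 25..32  -- tail padding (7B); sizeof = 32, alignof = 8
0..4  prio  (4B, 4-aligned)
4..5  cpu  (1B, 1-aligned)
5..6  -- padding (1B)
6..8  state  (2B, 2-aligned)
8..9  gid  (1B, 1-aligned)
9..16  -- padding (7B)
16..48  refcount  (32B, 8-aligned)
48..52  rss  (4B, 4-aligned)
52..70  lock  (18B, 2-aligned)
70..72  -- tail padding (2B)
sizeof = 72, alignof = 8
array of 3: 3 × 72 = 216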